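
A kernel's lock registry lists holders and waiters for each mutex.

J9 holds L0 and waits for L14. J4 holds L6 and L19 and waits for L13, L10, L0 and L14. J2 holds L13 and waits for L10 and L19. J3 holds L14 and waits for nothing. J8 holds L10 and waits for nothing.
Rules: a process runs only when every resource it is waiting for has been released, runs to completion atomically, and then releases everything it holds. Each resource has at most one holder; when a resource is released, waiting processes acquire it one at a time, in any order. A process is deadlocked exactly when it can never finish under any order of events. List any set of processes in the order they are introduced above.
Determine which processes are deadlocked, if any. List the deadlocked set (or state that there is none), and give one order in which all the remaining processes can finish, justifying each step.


Deadlocked set: J4 and J2.
Key observation: the cycle J4 -> J2 -> J4 can never break — each member waits on the next; no other process is dragged down with it.
The rest can finish in the order J3, J8, J9.
Verifying each step:
  J3 waits on nothing -> runs at once and releases L14
  J8 waits on nothing -> runs at once and releases L10
  J9 waits on L14 — all released -> runs and releases L0


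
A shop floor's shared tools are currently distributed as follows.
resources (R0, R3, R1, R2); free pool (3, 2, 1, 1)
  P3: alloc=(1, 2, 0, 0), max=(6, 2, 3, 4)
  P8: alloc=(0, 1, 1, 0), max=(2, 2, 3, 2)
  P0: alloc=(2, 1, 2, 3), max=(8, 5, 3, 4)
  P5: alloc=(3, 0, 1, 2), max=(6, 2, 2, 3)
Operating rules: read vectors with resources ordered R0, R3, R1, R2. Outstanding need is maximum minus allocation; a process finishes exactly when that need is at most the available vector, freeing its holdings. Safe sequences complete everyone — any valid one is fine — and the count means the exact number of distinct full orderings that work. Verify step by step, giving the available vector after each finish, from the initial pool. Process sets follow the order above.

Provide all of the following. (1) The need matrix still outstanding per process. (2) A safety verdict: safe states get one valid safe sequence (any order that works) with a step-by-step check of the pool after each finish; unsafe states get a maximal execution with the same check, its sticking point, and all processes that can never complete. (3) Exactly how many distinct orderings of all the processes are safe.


(1) Remaining need (order R0, R3, R1, R2):
  P3: (5, 0, 3, 4)
  P8: (2, 1, 2, 2)
  P0: (6, 4, 1, 1)
  P5: (3, 2, 1, 1)
(2) The state is UNSAFE.
Key observation: after P5, P8 the pool peaks at (6, 3, 3, 3), and each blocked process is short somewhere: P3 on R2; P0 on R3.
Going as far as possible: P5, P8; after that, nothing fits. Walking it through:
  pool = (3, 2, 1, 1)
  run P5 (needs (3, 2, 1, 1), free (3, 2, 1, 1)); after release of (3, 0, 1, 2) the pool is (6, 2, 2, 3)
  run P8 (needs (2, 1, 2, 2), free (6, 2, 2, 3)); after release of (0, 1, 1, 0) the pool is (6, 3, 3, 3)
  P3 cannot run: need (5, 0, 3, 4) vs free (6, 3, 3, 3) (insufficient R2)
  P0 cannot run: need (6, 4, 1, 1) vs free (6, 3, 3, 3) (insufficient R3)
Processes that can never finish: P3 and P0.
(3) Exactly 0 of the possible complete orderings are safe sequences.


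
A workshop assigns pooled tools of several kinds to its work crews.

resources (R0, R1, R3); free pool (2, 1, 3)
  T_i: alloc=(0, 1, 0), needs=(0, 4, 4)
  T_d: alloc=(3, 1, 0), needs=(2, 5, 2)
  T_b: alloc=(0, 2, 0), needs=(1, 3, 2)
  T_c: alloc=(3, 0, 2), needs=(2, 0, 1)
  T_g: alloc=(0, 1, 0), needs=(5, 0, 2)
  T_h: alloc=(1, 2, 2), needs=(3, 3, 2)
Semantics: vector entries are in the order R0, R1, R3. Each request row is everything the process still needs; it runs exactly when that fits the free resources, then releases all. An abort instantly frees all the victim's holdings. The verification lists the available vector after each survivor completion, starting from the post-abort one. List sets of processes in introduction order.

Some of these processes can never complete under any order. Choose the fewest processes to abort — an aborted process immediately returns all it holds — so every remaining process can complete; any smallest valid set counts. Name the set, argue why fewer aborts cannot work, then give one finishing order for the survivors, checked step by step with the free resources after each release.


The answer: abort T_i.
Key observation: before aborting T_i, T_b was permanently blocked — no order could ever run it; afterwards it completes at step 3.
Why nothing smaller works: aborting no one leaves the state deadlocked as given.
The survivors complete as T_c, T_g, T_b, T_h, T_d. Check, step by step (starting from the post-abort pool):
  pool = (2, 2, 3)
  run T_c (needs (2, 0, 1), free (2, 2, 3)); after release of (3, 0, 2) the pool is (5, 2, 5)
  run T_g (needs (5, 0, 2), free (5, 2, 5)); after release of (0, 1, 0) the pool is (5, 3, 5)
  run T_b (needs (1, 3, 2), free (5, 3, 5)); after release of (0, 2, 0) the pool is (5, 5, 5)
  run T_h (needs (3, 3, 2), free (5, 5, 5)); after release of (1, 2, 2) the pool is (6, 7, 7)
  run T_d (needs (2, 5, 2), free (6, 7, 7)); after release of (3, 1, 0) the pool is (9, 8, 7)


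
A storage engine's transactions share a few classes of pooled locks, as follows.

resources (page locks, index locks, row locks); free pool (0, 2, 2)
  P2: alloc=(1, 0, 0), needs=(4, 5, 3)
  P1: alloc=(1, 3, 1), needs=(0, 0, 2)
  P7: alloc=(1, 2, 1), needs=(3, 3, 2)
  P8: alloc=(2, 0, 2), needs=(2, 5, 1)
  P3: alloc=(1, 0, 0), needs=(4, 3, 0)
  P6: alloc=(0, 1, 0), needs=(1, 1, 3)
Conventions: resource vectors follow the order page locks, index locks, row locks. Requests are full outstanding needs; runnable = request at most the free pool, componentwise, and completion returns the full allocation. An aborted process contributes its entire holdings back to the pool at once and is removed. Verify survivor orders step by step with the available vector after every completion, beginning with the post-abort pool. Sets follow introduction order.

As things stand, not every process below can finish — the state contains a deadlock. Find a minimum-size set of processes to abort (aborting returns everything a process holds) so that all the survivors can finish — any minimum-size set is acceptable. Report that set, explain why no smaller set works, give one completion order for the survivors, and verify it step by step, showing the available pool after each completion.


Abort P7.
Key observation: P8 had no path to completion before; after the abort of P7 ((1, 2, 1) returned), step 3 is where it fits.
No smaller set exists: with zero aborts the deadlock remains.
The survivors complete as P1, P6, P8, P3, P2. Check, step by step (starting from the post-abort pool):
  pool = (1, 4, 3)
  run P1 (needs (0, 0, 2), free (1, 4, 3)); after release of (1, 3, 1) the pool is (2, 7, 4)
  run P6 (needs (1, 1, 3), free (2, 7, 4)); after release of (0, 1, 0) the pool is (2, 8, 4)
  run P8 (needs (2, 5, 1), free (2, 8, 4)); after release of (2, 0, 2) the pool is (4, 8, 6)
  run P3 (needs (4, 3, 0), free (4, 8, 6)); after release of (1, 0, 0) the pool is (5, 8, 6)
  run P2 (needs (4, 5, 3), free (5, 8, 6)); after release of (1, 0, 0) the pool is (6, 8, 6)


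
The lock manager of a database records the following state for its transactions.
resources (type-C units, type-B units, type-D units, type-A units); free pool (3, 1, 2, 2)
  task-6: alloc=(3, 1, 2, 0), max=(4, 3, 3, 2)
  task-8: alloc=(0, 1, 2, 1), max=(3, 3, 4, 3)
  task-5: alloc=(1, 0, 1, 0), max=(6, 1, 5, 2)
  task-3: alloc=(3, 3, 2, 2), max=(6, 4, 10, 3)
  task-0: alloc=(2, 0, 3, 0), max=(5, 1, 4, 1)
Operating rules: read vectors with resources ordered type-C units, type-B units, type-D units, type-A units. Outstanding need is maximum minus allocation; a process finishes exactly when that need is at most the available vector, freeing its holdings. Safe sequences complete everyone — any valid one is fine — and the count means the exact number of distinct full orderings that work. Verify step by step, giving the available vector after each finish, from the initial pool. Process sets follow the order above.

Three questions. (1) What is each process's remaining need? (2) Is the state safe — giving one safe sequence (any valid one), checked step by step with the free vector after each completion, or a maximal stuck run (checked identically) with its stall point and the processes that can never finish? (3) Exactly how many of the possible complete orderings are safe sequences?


(1) Remaining need (order type-C units, type-B units, type-D units, type-A units):
  task-6: (1, 2, 1, 2)
  task-8: (3, 2, 2, 2)
  task-5: (5, 1, 4, 2)
  task-3: (3, 1, 8, 1)
  task-0: (3, 1, 1, 1)
(2) The state is UNSAFE.
Key observation: after task-0, task-5 the pool peaks at (6, 1, 6, 2), and each blocked process is short somewhere: task-6 on type-B units; task-8 on type-B units; task-3 on type-D units.
A maximal execution: task-0, task-5 — then nothing else fits. Check, step by step:
  pool = (3, 1, 2, 2)
  task-0 needs (3, 1, 1, 1) <= (3, 1, 2, 2) -> finishes; pool += (2, 0, 3, 0) = (5, 1, 5, 2)
  task-5 needs (5, 1, 4, 2) <= (5, 1, 5, 2) -> finishes; pool += (1, 0, 1, 0) = (6, 1, 6, 2)
  task-6 cannot run: need (1, 2, 1, 2) vs free (6, 1, 6, 2) (insufficient type-B units)
  task-8 cannot run: need (3, 2, 2, 2) vs free (6, 1, 6, 2) (insufficient type-B units)
  task-3 cannot run: need (3, 1, 8, 1) vs free (6, 1, 6, 2) (insufficient type-D units)
Processes that can never finish: task-6, task-8 and task-3.
(3) The exact count: 0 of the possible complete orderings are safe sequences.


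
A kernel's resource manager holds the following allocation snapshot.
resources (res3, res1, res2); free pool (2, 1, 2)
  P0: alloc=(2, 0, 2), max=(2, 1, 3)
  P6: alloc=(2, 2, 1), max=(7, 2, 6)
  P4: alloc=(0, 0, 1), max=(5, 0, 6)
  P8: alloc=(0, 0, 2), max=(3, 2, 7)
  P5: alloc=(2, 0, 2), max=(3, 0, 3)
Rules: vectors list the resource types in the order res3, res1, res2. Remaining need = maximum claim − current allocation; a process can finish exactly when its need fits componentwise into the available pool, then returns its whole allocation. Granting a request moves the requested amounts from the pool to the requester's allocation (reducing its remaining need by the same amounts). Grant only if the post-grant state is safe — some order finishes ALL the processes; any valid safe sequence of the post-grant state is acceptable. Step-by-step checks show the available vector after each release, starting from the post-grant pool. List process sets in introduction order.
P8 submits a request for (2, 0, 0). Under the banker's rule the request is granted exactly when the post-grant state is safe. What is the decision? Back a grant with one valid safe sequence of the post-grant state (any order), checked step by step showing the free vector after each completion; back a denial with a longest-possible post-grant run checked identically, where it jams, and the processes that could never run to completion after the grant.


DENY. Granting would leave the state unsafe.
Key observation: after P0, P5 the pool peaks at (4, 1, 6), and each blocked process is short somewhere: P6 on res3; P4 on res3; P8 on res1.
Pretend the grant happened; the run P0, P5 goes as far as possible. Check, step by step:
  pool = (0, 1, 2)
  run P0 (needs (0, 1, 1), free (0, 1, 2)); after release of (2, 0, 2) the pool is (2, 1, 4)
  run P5 (needs (1, 0, 1), free (2, 1, 4)); after release of (2, 0, 2) the pool is (4, 1, 6)
  P6 cannot run: need (5, 0, 5) vs free (4, 1, 6) (insufficient res3)
  P4 cannot run: need (5, 0, 5) vs free (4, 1, 6) (insufficient res3)
  P8 cannot run: need (1, 2, 5) vs free (4, 1, 6) (insufficient res1)
Post-grant, the permanently blocked set is P6, P4 and P8.


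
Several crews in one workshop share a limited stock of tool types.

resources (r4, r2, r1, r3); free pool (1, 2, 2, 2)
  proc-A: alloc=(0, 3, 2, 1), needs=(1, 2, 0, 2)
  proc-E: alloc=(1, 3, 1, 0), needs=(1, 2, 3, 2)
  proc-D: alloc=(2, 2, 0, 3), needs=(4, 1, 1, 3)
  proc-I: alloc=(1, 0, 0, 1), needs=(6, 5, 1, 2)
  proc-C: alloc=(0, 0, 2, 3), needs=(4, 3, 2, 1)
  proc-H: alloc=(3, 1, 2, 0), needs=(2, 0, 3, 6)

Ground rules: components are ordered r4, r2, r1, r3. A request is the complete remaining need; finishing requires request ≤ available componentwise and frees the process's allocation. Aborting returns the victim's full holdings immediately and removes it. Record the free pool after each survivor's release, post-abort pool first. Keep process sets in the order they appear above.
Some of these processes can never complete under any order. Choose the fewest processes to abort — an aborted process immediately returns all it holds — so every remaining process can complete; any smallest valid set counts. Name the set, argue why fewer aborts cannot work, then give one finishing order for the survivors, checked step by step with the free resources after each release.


The answer: abort proc-H.
Key observation: aborting proc-H returns (3, 1, 2, 0), and proc-C — hopeless before — runs at step 2 with the returned capacity in the pool.
Why nothing smaller works: aborting no one leaves the state deadlocked as given.
One survivor order: proc-A, proc-C, proc-D, proc-I, proc-E. Walking it through (post-abort pool first):
  pool = (4, 3, 4, 2)
  proc-A: need (1, 2, 0, 2) fits (4, 3, 4, 2); releases (0, 3, 2, 1), pool now (4, 6, 6, 3)
  proc-C: need (4, 3, 2, 1) fits (4, 6, 6, 3); releases (0, 0, 2, 3), pool now (4, 6, 8, 6)
  proc-D: need (4, 1, 1, 3) fits (4, 6, 8, 6); releases (2, 2, 0, 3), pool now (6, 8, 8, 9)
  proc-I: need (6, 5, 1, 2) fits (6, 8, 8, 9); releases (1, 0, 0, 1), pool now (7, 8, 8, 10)
  proc-E: need (1, 2, 3, 2) fits (7, 8, 8, 10); releases (1, 3, 1, 0), pool now (8, 11, 9, 10)


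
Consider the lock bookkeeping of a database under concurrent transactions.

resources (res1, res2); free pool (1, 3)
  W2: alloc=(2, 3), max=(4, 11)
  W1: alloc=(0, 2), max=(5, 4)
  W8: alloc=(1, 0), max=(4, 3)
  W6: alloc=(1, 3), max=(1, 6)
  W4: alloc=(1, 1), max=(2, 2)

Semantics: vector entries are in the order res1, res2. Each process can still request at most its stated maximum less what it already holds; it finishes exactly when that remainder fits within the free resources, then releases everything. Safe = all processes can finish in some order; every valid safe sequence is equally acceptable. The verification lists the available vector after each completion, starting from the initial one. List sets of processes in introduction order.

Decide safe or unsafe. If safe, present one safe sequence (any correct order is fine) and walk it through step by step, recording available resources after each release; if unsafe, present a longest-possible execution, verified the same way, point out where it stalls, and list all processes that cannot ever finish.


The state is UNSAFE.
Key observation: after W4, W6, W8 the pool peaks at (4, 7), and each blocked process is short somewhere: W2 on res2; W1 on res1.
Going as far as possible: W4, W6, W8; after that, nothing fits. Verifying each step:
  pool = (1, 3)
  W4: need (1, 1) fits (1, 3); releases (1, 1), pool now (2, 4)
  W6: need (0, 3) fits (2, 4); releases (1, 3), pool now (3, 7)
  W8: need (3, 3) fits (3, 7); releases (1, 0), pool now (4, 7)
  blocked: W2 wants (2, 8), pool (4, 7) — not enough res2
  blocked: W1 wants (5, 2), pool (4, 7) — not enough res1
Never able to finish: W2 and W1.


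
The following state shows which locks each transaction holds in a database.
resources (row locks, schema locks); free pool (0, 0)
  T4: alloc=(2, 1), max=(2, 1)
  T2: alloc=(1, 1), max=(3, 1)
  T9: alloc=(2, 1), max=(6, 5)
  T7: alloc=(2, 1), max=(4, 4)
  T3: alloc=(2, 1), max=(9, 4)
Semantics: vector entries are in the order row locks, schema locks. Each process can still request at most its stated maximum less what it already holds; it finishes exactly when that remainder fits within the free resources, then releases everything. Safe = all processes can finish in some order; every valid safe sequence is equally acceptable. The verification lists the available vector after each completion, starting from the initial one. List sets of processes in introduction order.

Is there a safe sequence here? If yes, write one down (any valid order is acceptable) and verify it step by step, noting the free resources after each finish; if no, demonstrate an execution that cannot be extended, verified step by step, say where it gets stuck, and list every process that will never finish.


UNSAFE.
Key observation: no order helps: past T4, T2, the free pool tops out at (3, 2), below what each blocked process needs in schema locks.
The run T4, T2 cannot be extended any further. Verifying each step:
  pool = (0, 0)
  run T4 (needs (0, 0), free (0, 0)); after release of (2, 1) the pool is (2, 1)
  run T2 (needs (2, 0), free (2, 1)); after release of (1, 1) the pool is (3, 2)
  T9 still needs (4, 4) but only (3, 2) is free — short on row locks and schema locks
  T7 still needs (2, 3) but only (3, 2) is free — short on schema locks
  T3 still needs (7, 3) but only (3, 2) is free — short on row locks and schema locks
Processes that can never finish: T9, T7 and T3.


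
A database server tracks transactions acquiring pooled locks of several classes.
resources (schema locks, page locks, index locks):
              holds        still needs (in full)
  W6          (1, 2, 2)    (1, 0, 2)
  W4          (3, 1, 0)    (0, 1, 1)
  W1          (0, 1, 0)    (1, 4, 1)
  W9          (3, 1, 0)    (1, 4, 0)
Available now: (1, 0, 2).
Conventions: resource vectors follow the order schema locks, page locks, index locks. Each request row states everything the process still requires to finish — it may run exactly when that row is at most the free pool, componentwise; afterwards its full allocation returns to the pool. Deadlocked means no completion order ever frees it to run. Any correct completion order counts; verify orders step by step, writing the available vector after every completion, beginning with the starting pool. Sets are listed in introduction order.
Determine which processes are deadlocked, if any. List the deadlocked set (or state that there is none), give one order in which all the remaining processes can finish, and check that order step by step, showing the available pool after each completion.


Deadlocked: W1 and W9.
Key observation: W6, W4 can finish, but then (5, 3, 4) is all there is, and the blocked group's page locks demands exceed it.
A valid finishing order for the others: W6, W4. Check, step by step:
  pool = (1, 0, 2)
  W6 needs (1, 0, 2) <= (1, 0, 2) -> finishes; pool += (1, 2, 2) = (2, 2, 4)
  W4 needs (0, 1, 1) <= (2, 2, 4) -> finishes; pool += (3, 1, 0) = (5, 3, 4)
None of the blocked processes ever fits:
  W1 still needs (1, 4, 1) but only (5, 3, 4) is free — short on page locks
  W9 still needs (1, 4, 0) but only (5, 3, 4) is free — short on page locks


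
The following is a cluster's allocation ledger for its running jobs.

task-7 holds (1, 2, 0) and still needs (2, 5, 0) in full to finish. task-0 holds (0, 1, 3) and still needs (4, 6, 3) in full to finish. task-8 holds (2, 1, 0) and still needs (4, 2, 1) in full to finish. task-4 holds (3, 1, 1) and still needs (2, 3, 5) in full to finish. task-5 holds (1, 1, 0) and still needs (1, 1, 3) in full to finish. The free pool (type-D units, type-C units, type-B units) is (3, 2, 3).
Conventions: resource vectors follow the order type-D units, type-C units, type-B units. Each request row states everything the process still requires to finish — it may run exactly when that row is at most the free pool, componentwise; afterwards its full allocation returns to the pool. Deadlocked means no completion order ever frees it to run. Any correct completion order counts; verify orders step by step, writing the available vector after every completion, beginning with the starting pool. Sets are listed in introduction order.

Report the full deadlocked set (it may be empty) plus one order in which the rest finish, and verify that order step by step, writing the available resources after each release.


Deadlocked set: task-7, task-0 and task-4.
Key observation: after task-5, task-8 the pool peaks at (6, 4, 3), and each blocked process is short somewhere: task-7 on type-C units; task-0 on type-C units; task-4 on type-B units.
One completion order for the rest: task-5, task-8. Check, step by step:
  pool = (3, 2, 3)
  task-5: need (1, 1, 3) fits (3, 2, 3); releases (1, 1, 0), pool now (4, 3, 3)
  task-8: need (4, 2, 1) fits (4, 3, 3); releases (2, 1, 0), pool now (6, 4, 3)
The stuck group stays short no matter what:
  task-7 still needs (2, 5, 0) but only (6, 4, 3) is free — short on type-C units
  task-0 still needs (4, 6, 3) but only (6, 4, 3) is free — short on type-C units
  task-4 still needs (2, 3, 5) but only (6, 4, 3) is free — short on type-B units


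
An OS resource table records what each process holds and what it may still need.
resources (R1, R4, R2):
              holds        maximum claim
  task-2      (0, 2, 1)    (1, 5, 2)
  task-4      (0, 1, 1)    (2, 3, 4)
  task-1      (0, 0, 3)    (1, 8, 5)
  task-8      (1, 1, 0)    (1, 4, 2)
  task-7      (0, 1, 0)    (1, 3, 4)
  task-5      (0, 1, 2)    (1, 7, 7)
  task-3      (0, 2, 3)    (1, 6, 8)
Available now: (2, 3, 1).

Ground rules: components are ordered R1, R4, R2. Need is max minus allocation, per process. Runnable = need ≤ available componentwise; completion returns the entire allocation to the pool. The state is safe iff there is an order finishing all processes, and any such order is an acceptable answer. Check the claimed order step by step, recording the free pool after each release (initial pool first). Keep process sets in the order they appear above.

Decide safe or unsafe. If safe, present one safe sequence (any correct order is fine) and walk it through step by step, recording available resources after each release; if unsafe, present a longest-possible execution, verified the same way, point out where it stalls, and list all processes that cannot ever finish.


UNSAFE.
Key observation: after task-2, task-8 the pool peaks at (3, 6, 2), and each blocked process is short somewhere: task-4 on R2; task-1 on R4; task-7 on R2; task-5 on R2; task-3 on R2.
The run task-2, task-8 cannot be extended any further. Check, step by step:
  pool = (2, 3, 1)
  run task-2 (needs (1, 3, 1), free (2, 3, 1)); after release of (0, 2, 1) the pool is (2, 5, 2)
  run task-8 (needs (0, 3, 2), free (2, 5, 2)); after release of (1, 1, 0) the pool is (3, 6, 2)
  blocked: task-4 wants (2, 2, 3), pool (3, 6, 2) — not enough R2
  blocked: task-1 wants (1, 8, 2), pool (3, 6, 2) — not enough R4
  blocked: task-7 wants (1, 2, 4), pool (3, 6, 2) — not enough R2
  blocked: task-5 wants (1, 6, 5), pool (3, 6, 2) — not enough R2
  blocked: task-3 wants (1, 4, 5), pool (3, 6, 2) — not enough R2
Permanently blocked: task-4, task-1, task-7, task-5 and task-3.


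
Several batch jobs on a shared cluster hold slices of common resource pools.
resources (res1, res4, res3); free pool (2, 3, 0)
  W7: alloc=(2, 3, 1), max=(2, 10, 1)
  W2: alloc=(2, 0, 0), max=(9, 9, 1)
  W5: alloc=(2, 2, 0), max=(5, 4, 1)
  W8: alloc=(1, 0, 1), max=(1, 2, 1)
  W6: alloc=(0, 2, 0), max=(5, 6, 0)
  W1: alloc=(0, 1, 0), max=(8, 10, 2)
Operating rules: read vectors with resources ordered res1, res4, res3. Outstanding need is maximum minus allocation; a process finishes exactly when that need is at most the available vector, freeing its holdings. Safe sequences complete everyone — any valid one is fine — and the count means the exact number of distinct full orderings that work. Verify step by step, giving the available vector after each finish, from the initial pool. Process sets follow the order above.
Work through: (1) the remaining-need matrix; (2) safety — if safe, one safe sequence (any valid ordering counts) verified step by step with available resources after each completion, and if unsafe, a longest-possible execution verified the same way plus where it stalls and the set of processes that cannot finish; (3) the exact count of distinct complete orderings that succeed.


(1) Outstanding need per process (order res1, res4, res3):
  W7: (0, 7, 0)
  W2: (7, 9, 1)
  W5: (3, 2, 1)
  W8: (0, 2, 0)
  W6: (5, 4, 0)
  W1: (8, 9, 2)
(2) SAFE — a valid safe sequence is W8, W5, W6, W7, W2, W1.
Key observation: reading the order forward, W5 is the first process whose need (3, 2, 1) meets the free pool (3, 3, 1) exactly on a resource it requests.
Step-by-step check:
  pool = (2, 3, 0)
  W8: need (0, 2, 0) fits (2, 3, 0); releases (1, 0, 1), pool now (3, 3, 1)
  W5: need (3, 2, 1) fits (3, 3, 1); releases (2, 2, 0), pool now (5, 5, 1)
  W6: need (5, 4, 0) fits (5, 5, 1); releases (0, 2, 0), pool now (5, 7, 1)
  W7: need (0, 7, 0) fits (5, 7, 1); releases (2, 3, 1), pool now (7, 10, 2)
  W2: need (7, 9, 1) fits (7, 10, 2); releases (2, 0, 0), pool now (9, 10, 2)
  W1: need (8, 9, 2) fits (9, 10, 2); releases (0, 1, 0), pool now (9, 11, 2)
(3) Exactly 1 of the possible complete orderings is a safe sequence.


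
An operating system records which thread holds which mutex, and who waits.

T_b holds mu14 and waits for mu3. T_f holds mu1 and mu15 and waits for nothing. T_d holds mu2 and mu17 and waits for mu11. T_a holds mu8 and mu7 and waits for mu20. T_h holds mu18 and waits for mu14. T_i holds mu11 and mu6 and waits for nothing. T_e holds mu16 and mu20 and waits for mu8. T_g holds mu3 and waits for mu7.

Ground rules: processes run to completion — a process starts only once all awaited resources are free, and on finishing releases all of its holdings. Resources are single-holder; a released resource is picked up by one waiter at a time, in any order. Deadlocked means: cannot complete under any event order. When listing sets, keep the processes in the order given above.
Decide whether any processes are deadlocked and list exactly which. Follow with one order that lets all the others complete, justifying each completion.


Deadlocked set: T_b, T_a, T_h, T_e and T_g.
Key observation: the knot is the closed ring of waits T_a -> T_e -> T_a; T_b, T_h and T_g wait into the deadlock from upstream.
The rest can finish in the order T_f, T_i, T_d.
Check, step by step:
  run T_f (it waits on nothing); releases mu1 and mu15
  run T_i (it waits on nothing); releases mu11 and mu6
  run T_d (all its waits — mu11 — are resolved); releases mu2 and mu17


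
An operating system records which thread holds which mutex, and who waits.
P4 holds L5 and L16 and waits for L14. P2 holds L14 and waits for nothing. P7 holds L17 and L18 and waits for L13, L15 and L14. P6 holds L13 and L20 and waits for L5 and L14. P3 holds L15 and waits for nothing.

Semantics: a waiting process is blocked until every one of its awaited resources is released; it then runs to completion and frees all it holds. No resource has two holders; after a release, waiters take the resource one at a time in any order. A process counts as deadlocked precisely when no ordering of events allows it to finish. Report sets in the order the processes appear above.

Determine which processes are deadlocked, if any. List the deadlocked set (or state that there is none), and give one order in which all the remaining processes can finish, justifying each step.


The deadlocked set is empty.
Key observation: the waits form no ring: some process can always run, and its releases unblock the others one by one.
The rest can finish in the order P2, P4, P6, P3, P7.
Verifying each step:
  P2: no waits; runs immediately, freeing L14
  P4: everything it awaited (L14) is free; runs, freeing L5 and L16
  P6: everything it awaited (L5 and L14) is free; runs, freeing L13 and L20
  P3: no waits; runs immediately, freeing L15
  P7: everything it awaited (L13, L15 and L14) is free; runs, freeing L17 and L18


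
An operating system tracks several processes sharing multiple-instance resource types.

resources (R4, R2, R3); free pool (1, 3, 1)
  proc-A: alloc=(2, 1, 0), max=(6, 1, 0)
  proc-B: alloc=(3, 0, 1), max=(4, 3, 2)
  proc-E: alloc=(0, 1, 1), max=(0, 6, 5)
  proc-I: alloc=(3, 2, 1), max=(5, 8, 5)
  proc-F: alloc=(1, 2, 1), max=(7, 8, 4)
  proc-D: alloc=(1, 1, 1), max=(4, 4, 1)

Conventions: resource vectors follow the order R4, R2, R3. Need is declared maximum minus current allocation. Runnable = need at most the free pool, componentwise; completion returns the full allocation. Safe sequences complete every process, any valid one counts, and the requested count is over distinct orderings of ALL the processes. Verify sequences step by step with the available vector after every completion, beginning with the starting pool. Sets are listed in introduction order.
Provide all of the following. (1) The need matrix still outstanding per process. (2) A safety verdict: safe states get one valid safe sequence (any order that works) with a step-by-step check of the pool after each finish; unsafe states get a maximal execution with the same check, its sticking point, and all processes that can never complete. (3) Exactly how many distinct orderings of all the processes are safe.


(1) Outstanding need per process (order R4, R2, R3):
  proc-A: (4, 0, 0)
  proc-B: (1, 3, 1)
  proc-E: (0, 5, 4)
  proc-I: (2, 6, 4)
  proc-F: (6, 6, 3)
  proc-D: (3, 3, 0)
(2) UNSAFE — no complete ordering exists.
Key observation: after proc-B, proc-D, proc-A the pool peaks at (7, 5, 3), and each blocked process is short somewhere: proc-E on R3; proc-I on R2, R3; proc-F on R2.
Going as far as possible: proc-B, proc-D, proc-A; after that, nothing fits. Walking it through:
  pool = (1, 3, 1)
  proc-B: need (1, 3, 1) fits (1, 3, 1); releases (3, 0, 1), pool now (4, 3, 2)
  proc-D: need (3, 3, 0) fits (4, 3, 2); releases (1, 1, 1), pool now (5, 4, 3)
  proc-A: need (4, 0, 0) fits (5, 4, 3); releases (2, 1, 0), pool now (7, 5, 3)
  proc-E still needs (0, 5, 4) but only (7, 5, 3) is free — short on R3
  proc-I still needs (2, 6, 4) but only (7, 5, 3) is free — short on R2 and R3
  proc-F still needs (6, 6, 3) but only (7, 5, 3) is free — short on R2
Permanently blocked: proc-E, proc-I and proc-F.
(3) Precisely 0 of the possible complete orderings are safe sequences.


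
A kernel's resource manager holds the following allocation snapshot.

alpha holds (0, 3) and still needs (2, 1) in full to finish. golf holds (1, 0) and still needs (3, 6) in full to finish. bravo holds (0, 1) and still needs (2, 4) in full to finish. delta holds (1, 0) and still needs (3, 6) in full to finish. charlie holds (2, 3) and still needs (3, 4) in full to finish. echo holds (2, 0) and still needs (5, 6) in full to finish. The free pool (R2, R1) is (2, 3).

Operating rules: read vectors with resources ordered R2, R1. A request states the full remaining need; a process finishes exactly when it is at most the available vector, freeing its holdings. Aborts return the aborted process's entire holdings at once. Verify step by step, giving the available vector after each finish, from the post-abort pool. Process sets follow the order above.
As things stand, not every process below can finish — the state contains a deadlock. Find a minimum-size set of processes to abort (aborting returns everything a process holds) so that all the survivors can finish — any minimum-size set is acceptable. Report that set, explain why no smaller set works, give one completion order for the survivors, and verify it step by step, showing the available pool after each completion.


The answer: abort charlie.
Key observation: aborting charlie returns (2, 3), and golf — hopeless before — runs at step 2 with the returned capacity in the pool.
Minimality: the empty abort set fails — the state is deadlocked as it stands.
One survivor order: alpha, golf, echo, bravo, delta. Step-by-step check (post-abort pool first):
  pool = (4, 6)
  alpha needs (2, 1) <= (4, 6) -> finishes; pool += (0, 3) = (4, 9)
  golf needs (3, 6) <= (4, 9) -> finishes; pool += (1, 0) = (5, 9)
  echo needs (5, 6) <= (5, 9) -> finishes; pool += (2, 0) = (7, 9)
  bravo needs (2, 4) <= (7, 9) -> finishes; pool += (0, 1) = (7, 10)
  delta needs (3, 6) <= (7, 10) -> finishes; pool += (1, 0) = (8, 10)


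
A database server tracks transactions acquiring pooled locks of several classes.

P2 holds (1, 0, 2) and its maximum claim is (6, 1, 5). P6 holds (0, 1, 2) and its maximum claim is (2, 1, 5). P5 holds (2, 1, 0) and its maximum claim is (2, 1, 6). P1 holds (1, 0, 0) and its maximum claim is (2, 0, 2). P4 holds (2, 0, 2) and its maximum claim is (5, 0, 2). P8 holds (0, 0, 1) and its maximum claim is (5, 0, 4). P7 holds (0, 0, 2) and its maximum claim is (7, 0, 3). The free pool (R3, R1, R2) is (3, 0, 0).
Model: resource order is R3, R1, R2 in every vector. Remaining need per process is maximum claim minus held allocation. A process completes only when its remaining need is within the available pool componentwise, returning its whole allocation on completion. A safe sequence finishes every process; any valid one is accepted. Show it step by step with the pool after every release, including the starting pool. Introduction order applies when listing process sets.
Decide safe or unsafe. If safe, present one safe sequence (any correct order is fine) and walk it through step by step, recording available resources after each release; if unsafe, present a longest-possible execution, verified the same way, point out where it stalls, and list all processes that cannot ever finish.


UNSAFE.
Key observation: after P4, P1 the pool peaks at (6, 0, 2), and each blocked process is short somewhere: P2 on R1, R2; P6 on R2; P5 on R2; P8 on R2; P7 on R3.
A maximal execution: P4, P1 — then nothing else fits. Walking it through:
  pool = (3, 0, 0)
  P4 needs (3, 0, 0) <= (3, 0, 0) -> finishes; pool += (2, 0, 2) = (5, 0, 2)
  P1 needs (1, 0, 2) <= (5, 0, 2) -> finishes; pool += (1, 0, 0) = (6, 0, 2)
  P2 still needs (5, 1, 3) but only (6, 0, 2) is free — short on R1 and R2
  P6 still needs (2, 0, 3) but only (6, 0, 2) is free — short on R2
  P5 still needs (0, 0, 6) but only (6, 0, 2) is free — short on R2
  P8 still needs (5, 0, 3) but only (6, 0, 2) is free — short on R2
  P7 still needs (7, 0, 1) but only (6, 0, 2) is free — short on R3
Never able to finish: P2, P6, P5, P8 and P7.


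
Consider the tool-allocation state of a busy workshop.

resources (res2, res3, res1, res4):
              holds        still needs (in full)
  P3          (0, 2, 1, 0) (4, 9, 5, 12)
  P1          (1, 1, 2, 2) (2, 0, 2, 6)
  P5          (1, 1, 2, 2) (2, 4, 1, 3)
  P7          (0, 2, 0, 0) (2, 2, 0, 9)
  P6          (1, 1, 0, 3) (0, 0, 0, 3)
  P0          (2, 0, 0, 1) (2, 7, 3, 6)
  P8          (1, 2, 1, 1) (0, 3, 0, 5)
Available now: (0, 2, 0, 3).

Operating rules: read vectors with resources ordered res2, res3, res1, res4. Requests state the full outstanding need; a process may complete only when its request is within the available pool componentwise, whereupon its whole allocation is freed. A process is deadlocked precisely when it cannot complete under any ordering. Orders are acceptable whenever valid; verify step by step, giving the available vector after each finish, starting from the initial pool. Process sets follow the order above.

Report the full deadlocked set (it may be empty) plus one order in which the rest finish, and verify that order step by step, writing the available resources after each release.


No process is deadlocked.
Key observation: starting with P6, each completion frees enough for the next — no one is permanently blocked.
A valid finishing order for the others: P6, P8, P5, P7, P0, P1, P3. Walking it through:
  pool = (0, 2, 0, 3)
  P6: need (0, 0, 0, 3) fits (0, 2, 0, 3); releases (1, 1, 0, 3), pool now (1, 3, 0, 6)
  P8: need (0, 3, 0, 5) fits (1, 3, 0, 6); releases (1, 2, 1, 1), pool now (2, 5, 1, 7)
  P5: need (2, 4, 1, 3) fits (2, 5, 1, 7); releases (1, 1, 2, 2), pool now (3, 6, 3, 9)
  P7: need (2, 2, 0, 9) fits (3, 6, 3, 9); releases (0, 2, 0, 0), pool now (3, 8, 3, 9)
  P0: need (2, 7, 3, 6) fits (3, 8, 3, 9); releases (2, 0, 0, 1), pool now (5, 8, 3, 10)
  P1: need (2, 0, 2, 6) fits (5, 8, 3, 10); releases (1, 1, 2, 2), pool now (6, 9, 5, 12)
  P3: need (4, 9, 5, 12) fits (6, 9, 5, 12); releases (0, 2, 1, 0), pool now (6, 11, 6, 12)


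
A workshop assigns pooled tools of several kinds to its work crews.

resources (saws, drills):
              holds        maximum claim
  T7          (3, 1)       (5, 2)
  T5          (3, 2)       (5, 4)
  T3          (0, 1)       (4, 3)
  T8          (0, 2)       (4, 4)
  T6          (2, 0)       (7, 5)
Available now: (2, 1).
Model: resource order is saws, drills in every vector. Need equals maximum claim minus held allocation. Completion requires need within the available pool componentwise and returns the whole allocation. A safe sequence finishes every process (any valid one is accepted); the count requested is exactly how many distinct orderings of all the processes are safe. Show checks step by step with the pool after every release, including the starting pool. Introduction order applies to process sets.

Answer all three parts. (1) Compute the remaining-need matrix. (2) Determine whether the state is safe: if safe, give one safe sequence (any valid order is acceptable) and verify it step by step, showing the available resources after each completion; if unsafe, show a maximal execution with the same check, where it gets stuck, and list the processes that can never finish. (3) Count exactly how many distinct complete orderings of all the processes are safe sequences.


(1) Need matrix, components ordered saws, drills:
  T7: (2, 1)
  T5: (2, 2)
  T3: (4, 2)
  T8: (4, 2)
  T6: (5, 5)
(2) SAFE. One safe sequence: T7, T5, T3, T8, T6.
Key observation: T7 marks the first exact bind of the order: its need (2, 1) fits the free (2, 1) with zero slack on a requested resource.
Step-by-step check:
  pool = (2, 1)
  T7 needs (2, 1) <= (2, 1) -> finishes; pool += (3, 1) = (5, 2)
  T5 needs (2, 2) <= (5, 2) -> finishes; pool += (3, 2) = (8, 4)
  T3 needs (4, 2) <= (8, 4) -> finishes; pool += (0, 1) = (8, 5)
  T8 needs (4, 2) <= (8, 5) -> finishes; pool += (0, 2) = (8, 7)
  T6 needs (5, 5) <= (8, 7) -> finishes; pool += (2, 0) = (10, 7)
(3) Precisely 12 of the possible complete orderings are safe sequences.


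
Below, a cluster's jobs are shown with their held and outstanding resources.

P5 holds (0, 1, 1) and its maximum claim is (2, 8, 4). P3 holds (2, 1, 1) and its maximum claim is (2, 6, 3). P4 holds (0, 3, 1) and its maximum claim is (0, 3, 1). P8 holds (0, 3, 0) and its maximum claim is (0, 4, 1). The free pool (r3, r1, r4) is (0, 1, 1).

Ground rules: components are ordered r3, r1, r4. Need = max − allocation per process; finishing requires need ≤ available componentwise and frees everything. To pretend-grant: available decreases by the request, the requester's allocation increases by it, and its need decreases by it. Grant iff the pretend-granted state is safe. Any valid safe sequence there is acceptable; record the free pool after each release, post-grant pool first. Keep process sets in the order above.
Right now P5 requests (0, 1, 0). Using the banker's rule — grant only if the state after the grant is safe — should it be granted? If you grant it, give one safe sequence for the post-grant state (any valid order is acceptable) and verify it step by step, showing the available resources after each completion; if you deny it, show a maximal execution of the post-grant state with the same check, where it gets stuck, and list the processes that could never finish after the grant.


GRANT. The post-grant state is safe; one safe sequence: P4, P8, P3, P5.
Key observation: granting shrinks the pool to (0, 0, 1), yet P4 still fits and the chain goes through.
Check on the post-grant state, step by step:
  pool = (0, 0, 1)
  run P4 (needs (0, 0, 0), free (0, 0, 1)); after release of (0, 3, 1) the pool is (0, 3, 2)
  run P8 (needs (0, 1, 1), free (0, 3, 2)); after release of (0, 3, 0) the pool is (0, 6, 2)
  run P3 (needs (0, 5, 2), free (0, 6, 2)); after release of (2, 1, 1) the pool is (2, 7, 3)
  run P5 (needs (2, 6, 3), free (2, 7, 3)); after release of (0, 2, 1) the pool is (2, 9, 4)
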